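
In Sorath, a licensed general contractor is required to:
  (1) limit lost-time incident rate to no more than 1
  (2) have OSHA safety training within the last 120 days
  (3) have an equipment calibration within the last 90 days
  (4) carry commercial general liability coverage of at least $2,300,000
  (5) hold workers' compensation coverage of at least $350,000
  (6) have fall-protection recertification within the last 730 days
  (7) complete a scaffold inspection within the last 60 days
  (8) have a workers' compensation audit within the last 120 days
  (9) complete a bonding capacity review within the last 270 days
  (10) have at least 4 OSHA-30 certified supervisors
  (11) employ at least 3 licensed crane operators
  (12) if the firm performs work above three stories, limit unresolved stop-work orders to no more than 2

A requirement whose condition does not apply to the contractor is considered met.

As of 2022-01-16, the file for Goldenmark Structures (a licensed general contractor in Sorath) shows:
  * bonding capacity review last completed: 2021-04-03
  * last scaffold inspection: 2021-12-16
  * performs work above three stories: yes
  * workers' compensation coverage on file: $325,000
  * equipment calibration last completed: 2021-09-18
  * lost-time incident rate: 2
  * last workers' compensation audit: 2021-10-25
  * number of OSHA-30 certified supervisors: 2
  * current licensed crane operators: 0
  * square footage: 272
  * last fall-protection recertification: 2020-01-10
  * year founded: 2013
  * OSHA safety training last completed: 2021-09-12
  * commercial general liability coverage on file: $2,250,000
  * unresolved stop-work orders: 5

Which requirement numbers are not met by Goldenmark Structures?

1, 2, 3, 4, 5, 6, 9, 10, 11, 12

1. lost-time incident rate 2 > 1 → not met
2. OSHA safety training 126 days ago vs limit 120 → not met
3. equipment calibration 120 days ago vs limit 90 → not met
4. commercial general liability coverage $2,250,000 < $2,300,000 → not met
5. workers' compensation coverage $325,000 < $350,000 → not met
6. fall-protection recertification 737 days ago vs limit 730 → not met
7. scaffold inspection 31 days ago vs limit 60 → met
8. workers' compensation audit 83 days ago vs limit 120 → met
9. bonding capacity review 288 days ago vs limit 270 → not met
10. OSHA-30 certified supervisors 2 < 4 → not met
11. licensed crane operators 0 < 3 → not met
12. condition 'performs work above three stories' holds; unresolved stop-work orders 5 > 2 → not met
Not met: 1, 2, 3, 4, 5, 6, 9, 10, 11, 12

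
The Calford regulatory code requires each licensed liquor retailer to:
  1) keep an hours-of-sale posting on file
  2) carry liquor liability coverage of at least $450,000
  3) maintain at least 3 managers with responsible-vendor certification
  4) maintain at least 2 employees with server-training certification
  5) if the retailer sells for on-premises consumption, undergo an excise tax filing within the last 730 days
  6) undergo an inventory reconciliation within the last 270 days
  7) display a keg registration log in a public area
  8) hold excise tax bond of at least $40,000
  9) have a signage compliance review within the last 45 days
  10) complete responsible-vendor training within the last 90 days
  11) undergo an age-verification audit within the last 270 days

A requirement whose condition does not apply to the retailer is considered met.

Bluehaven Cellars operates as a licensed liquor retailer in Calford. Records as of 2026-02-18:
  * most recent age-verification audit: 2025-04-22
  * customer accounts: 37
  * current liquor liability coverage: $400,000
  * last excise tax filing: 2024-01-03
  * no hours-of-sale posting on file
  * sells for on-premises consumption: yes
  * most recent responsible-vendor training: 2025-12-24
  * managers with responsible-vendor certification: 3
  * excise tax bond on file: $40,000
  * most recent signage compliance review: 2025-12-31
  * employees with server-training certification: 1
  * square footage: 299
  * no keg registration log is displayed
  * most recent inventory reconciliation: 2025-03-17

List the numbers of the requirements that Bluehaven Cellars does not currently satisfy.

1, 2, 4, 5, 6, 7, 9, 11

1. hours-of-sale posting absent → not met
2. liquor liability coverage $400,000 < $450,000 → not met
3. managers with responsible-vendor certification 3 ≥ 3 → met
4. employees with server-training certification 1 < 2 → not met
5. condition 'sells for on-premises consumption' holds; excise tax filing 777 days ago vs limit 730 → not met
6. inventory reconciliation 338 days ago vs limit 270 → not met
7. keg registration log absent → not met
8. excise tax bond $40,000 ≥ $40,000 → met
9. signage compliance review 49 days ago vs limit 45 → not met
10. responsible-vendor training 56 days ago vs limit 90 → met
11. age-verification audit 302 days ago vs limit 270 → not met
Not met: 1, 2, 4, 5, 6, 7, 9, 11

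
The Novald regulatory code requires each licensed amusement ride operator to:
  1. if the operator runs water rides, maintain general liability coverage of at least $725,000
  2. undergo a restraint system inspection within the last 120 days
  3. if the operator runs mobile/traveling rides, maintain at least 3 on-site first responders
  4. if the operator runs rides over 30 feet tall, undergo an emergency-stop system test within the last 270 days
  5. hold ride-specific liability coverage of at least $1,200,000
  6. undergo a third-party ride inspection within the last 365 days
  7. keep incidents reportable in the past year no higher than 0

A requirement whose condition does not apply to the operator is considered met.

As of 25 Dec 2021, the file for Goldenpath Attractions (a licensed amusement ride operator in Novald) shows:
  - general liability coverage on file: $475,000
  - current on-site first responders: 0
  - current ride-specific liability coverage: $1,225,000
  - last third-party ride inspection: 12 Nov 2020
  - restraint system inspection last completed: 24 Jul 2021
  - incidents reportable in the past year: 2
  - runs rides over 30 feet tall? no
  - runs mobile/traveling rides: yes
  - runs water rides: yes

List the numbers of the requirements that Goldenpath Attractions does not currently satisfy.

1, 2, 3, 6, 7

1. condition 'runs water rides' holds; general liability coverage $475,000 < $725,000 → not met
2. restraint system inspection 154 days ago vs limit 120 → not met
3. condition 'runs mobile/traveling rides' holds; on-site first responders 0 < 3 → not met
4. condition 'runs rides over 30 feet tall' does not hold → requirement n/a → met
5. ride-specific liability coverage $1,225,000 ≥ $1,200,000 → met
6. third-party ride inspection 408 days ago vs limit 365 → not met
7. incidents reportable in the past year 2 > 0 → not met
Not met: 1, 2, 3, 6, 7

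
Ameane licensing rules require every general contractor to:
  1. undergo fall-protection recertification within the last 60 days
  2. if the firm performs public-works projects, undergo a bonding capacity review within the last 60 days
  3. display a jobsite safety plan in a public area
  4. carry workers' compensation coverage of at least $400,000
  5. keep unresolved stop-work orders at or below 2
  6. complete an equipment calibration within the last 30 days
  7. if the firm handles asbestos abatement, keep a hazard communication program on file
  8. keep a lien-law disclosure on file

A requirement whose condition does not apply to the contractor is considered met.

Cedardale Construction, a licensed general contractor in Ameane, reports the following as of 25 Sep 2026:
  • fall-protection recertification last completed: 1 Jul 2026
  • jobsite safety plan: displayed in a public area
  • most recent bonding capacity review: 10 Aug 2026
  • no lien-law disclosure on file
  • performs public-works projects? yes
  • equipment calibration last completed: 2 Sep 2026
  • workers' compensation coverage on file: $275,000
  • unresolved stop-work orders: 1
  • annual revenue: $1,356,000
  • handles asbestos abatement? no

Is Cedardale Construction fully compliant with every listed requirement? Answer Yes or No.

1. fall-protection recertification 86 days ago vs limit 60 → not met
2. condition 'performs public-works projects' holds; bonding capacity review 46 days ago vs limit 60 → met
3. jobsite safety plan present → met
4. workers' compensation coverage $275,000 < $400,000 → not met
5. unresolved stop-work orders 1 ≤ 2 → met
6. equipment calibration 23 days ago vs limit 30 → met
7. condition 'handles asbestos abatement' does not hold → requirement n/a → met
8. lien-law disclosure absent → not met
Not met: 1, 4, 8

No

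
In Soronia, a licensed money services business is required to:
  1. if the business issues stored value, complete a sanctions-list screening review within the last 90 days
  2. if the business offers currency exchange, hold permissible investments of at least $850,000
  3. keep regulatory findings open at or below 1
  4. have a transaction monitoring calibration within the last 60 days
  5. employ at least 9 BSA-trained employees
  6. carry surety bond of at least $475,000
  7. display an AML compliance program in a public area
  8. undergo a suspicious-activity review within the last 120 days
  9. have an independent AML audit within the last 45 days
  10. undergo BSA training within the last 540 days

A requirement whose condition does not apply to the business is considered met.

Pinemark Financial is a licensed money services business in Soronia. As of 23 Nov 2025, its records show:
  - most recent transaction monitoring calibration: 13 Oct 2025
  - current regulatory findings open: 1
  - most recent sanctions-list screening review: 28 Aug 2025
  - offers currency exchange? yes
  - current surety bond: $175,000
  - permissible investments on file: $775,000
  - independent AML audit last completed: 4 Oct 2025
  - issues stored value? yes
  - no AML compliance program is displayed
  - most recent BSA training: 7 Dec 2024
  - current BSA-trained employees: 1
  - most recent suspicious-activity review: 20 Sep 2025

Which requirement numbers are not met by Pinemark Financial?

1. condition 'issues stored value' holds; sanctions-list screening review 87 days ago vs limit 90 → met
2. condition 'offers currency exchange' holds; permissible investments $775,000 < $850,000 → not met
3. regulatory findings open 1 ≤ 1 → met
4. transaction monitoring calibration 41 days ago vs limit 60 → met
5. BSA-trained employees 1 < 9 → not met
6. surety bond $175,000 < $475,000 → not met
7. AML compliance program absent → not met
8. suspicious-activity review 64 days ago vs limit 120 → met
9. independent AML audit 50 days ago vs limit 45 → not met
10. BSA training 351 days ago vs limit 540 → met
Not met: 2, 5, 6, 7, 9

2, 5, 6, 7, 9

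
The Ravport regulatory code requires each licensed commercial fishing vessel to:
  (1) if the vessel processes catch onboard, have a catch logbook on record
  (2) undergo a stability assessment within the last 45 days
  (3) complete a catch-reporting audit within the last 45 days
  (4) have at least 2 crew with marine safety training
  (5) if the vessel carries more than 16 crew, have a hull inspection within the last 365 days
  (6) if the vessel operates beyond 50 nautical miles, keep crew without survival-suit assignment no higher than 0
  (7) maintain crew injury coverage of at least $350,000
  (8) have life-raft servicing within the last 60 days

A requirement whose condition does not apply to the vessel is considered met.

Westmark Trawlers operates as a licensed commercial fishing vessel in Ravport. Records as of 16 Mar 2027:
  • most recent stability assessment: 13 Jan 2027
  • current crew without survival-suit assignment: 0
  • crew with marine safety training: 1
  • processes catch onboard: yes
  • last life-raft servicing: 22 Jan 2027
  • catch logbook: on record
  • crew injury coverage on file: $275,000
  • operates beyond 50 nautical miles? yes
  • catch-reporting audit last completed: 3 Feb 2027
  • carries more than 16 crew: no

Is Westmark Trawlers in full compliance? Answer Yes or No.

No

1. condition 'processes catch onboard' holds; catch logbook present → met
2. stability assessment 62 days ago vs limit 45 → not met
3. catch-reporting audit 41 days ago vs limit 45 → met
4. crew with marine safety training 1 < 2 → not met
5. condition 'carries more than 16 crew' does not hold → requirement n/a → met
6. condition 'operates beyond 50 nautical miles' holds; crew without survival-suit assignment 0 ≤ 0 → met
7. crew injury coverage $275,000 < $350,000 → not met
8. life-raft servicing 53 days ago vs limit 60 → met
Not met: 2, 4, 7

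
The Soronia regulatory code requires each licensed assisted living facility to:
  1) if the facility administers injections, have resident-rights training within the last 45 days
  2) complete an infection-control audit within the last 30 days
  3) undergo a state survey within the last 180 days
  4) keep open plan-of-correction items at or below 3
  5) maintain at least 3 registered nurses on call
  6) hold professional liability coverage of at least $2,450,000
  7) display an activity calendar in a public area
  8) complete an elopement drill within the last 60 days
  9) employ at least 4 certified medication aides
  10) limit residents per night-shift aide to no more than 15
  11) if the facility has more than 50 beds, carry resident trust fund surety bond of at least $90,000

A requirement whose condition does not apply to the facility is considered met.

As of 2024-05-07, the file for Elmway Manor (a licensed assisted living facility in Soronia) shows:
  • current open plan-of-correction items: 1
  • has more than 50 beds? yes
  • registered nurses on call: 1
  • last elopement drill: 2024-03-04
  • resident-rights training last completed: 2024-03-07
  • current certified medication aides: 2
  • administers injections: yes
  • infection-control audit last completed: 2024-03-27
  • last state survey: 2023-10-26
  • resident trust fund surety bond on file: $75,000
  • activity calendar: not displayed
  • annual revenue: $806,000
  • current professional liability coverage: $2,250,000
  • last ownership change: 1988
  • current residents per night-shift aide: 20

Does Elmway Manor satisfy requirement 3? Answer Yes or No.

No

3. state survey 194 days ago vs limit 180 → not met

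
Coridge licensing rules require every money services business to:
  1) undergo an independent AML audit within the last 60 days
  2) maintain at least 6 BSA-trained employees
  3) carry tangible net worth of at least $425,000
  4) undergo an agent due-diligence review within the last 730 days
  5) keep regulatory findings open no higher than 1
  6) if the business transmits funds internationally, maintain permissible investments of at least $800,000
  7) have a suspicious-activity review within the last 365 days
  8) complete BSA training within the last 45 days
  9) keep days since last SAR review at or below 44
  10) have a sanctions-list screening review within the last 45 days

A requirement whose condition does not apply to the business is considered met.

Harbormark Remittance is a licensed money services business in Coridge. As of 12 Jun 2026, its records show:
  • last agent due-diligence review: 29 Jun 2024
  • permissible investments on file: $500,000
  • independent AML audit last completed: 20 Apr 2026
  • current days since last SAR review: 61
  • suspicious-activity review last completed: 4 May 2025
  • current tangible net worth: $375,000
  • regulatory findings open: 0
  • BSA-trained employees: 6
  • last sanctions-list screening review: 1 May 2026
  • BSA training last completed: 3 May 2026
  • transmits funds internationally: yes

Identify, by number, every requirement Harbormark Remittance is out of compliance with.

3, 6, 7, 9

1. independent AML audit 53 days ago vs limit 60 → met
2. BSA-trained employees 6 ≥ 6 → met
3. tangible net worth $375,000 < $425,000 → not met
4. agent due-diligence review 713 days ago vs limit 730 → met
5. regulatory findings open 0 ≤ 1 → met
6. condition 'transmits funds internationally' holds; permissible investments $500,000 < $800,000 → not met
7. suspicious-activity review 404 days ago vs limit 365 → not met
8. BSA training 40 days ago vs limit 45 → met
9. days since last SAR review 61 > 44 → not met
10. sanctions-list screening review 42 days ago vs limit 45 → met
Not met: 3, 6, 7, 9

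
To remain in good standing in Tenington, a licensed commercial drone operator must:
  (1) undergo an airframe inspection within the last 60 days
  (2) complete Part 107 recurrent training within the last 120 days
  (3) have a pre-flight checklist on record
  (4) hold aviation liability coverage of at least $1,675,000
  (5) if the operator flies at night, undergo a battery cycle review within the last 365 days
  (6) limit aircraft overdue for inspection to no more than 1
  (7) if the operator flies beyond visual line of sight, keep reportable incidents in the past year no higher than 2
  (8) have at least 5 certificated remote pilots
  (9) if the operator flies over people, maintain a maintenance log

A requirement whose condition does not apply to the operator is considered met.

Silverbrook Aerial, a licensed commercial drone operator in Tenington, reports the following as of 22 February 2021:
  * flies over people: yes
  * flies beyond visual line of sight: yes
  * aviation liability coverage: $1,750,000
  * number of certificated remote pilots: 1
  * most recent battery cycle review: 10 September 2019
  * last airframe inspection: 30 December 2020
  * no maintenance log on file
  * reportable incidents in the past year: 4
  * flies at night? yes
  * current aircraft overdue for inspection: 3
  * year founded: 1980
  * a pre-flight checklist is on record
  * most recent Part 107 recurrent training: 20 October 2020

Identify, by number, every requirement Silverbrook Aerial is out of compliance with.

1. airframe inspection 54 days ago vs limit 60 → met
2. Part 107 recurrent training 125 days ago vs limit 120 → not met
3. pre-flight checklist present → met
4. aviation liability coverage $1,750,000 ≥ $1,675,000 → met
5. condition 'flies at night' holds; battery cycle review 531 days ago vs limit 365 → not met
6. aircraft overdue for inspection 3 > 1 → not met
7. condition 'flies beyond visual line of sight' holds; reportable incidents in the past year 4 > 2 → not met
8. certificated remote pilots 1 < 5 → not met
9. condition 'flies over people' holds; maintenance log absent → not met
Not met: 2, 5, 6, 7, 8, 9

2, 5, 6, 7, 8, 9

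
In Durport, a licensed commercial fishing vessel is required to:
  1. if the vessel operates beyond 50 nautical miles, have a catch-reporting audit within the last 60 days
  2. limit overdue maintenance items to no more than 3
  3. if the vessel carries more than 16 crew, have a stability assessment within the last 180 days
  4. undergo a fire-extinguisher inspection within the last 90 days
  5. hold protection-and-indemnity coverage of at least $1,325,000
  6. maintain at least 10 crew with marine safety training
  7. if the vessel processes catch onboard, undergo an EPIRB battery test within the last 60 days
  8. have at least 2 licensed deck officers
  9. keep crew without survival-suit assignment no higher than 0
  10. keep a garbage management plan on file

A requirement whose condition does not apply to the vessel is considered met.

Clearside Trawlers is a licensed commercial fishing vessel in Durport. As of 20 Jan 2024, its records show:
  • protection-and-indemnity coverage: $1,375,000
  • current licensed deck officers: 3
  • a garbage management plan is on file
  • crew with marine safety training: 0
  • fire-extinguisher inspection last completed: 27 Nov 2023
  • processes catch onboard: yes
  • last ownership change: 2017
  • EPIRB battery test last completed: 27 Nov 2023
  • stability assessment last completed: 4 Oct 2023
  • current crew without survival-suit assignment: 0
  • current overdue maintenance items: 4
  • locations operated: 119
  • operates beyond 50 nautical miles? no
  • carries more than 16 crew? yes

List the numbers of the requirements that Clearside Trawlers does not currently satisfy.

2, 6

1. condition 'operates beyond 50 nautical miles' does not hold → requirement n/a → met
2. overdue maintenance items 4 > 3 → not met
3. condition 'carries more than 16 crew' holds; stability assessment 108 days ago vs limit 180 → met
4. fire-extinguisher inspection 54 days ago vs limit 90 → met
5. protection-and-indemnity coverage $1,375,000 ≥ $1,325,000 → met
6. crew with marine safety training 0 < 10 → not met
7. condition 'processes catch onboard' holds; EPIRB battery test 54 days ago vs limit 60 → met
8. licensed deck officers 3 ≥ 2 → met
9. crew without survival-suit assignment 0 ≤ 0 → met
10. garbage management plan present → met
Not met: 2, 6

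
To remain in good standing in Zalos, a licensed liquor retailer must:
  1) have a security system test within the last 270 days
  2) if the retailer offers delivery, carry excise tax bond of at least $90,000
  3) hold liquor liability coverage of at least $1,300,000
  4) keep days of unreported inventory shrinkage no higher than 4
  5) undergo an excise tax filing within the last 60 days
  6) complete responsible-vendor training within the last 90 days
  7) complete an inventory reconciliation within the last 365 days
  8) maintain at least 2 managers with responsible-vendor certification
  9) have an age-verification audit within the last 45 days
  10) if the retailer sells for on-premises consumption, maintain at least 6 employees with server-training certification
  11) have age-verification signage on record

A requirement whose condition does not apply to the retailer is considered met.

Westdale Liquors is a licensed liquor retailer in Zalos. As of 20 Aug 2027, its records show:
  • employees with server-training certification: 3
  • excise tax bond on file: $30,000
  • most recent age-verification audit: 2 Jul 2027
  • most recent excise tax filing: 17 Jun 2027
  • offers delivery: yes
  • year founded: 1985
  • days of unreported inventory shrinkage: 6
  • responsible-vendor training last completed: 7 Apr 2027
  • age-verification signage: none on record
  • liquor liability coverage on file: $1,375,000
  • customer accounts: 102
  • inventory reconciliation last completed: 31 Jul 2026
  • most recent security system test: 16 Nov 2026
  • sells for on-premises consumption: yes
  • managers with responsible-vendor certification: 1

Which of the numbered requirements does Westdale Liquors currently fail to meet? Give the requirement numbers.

1, 2, 4, 5, 6, 7, 8, 9, 10, 11

1. security system test 277 days ago vs limit 270 → not met
2. condition 'offers delivery' holds; excise tax bond $30,000 < $90,000 → not met
3. liquor liability coverage $1,375,000 ≥ $1,300,000 → met
4. days of unreported inventory shrinkage 6 > 4 → not met
5. excise tax filing 64 days ago vs limit 60 → not met
6. responsible-vendor training 135 days ago vs limit 90 → not met
7. inventory reconciliation 385 days ago vs limit 365 → not met
8. managers with responsible-vendor certification 1 < 2 → not met
9. age-verification audit 49 days ago vs limit 45 → not met
10. condition 'sells for on-premises consumption' holds; employees with server-training certification 3 < 6 → not met
11. age-verification signage absent → not met
Not met: 1, 2, 4, 5, 6, 7, 8, 9, 10, 11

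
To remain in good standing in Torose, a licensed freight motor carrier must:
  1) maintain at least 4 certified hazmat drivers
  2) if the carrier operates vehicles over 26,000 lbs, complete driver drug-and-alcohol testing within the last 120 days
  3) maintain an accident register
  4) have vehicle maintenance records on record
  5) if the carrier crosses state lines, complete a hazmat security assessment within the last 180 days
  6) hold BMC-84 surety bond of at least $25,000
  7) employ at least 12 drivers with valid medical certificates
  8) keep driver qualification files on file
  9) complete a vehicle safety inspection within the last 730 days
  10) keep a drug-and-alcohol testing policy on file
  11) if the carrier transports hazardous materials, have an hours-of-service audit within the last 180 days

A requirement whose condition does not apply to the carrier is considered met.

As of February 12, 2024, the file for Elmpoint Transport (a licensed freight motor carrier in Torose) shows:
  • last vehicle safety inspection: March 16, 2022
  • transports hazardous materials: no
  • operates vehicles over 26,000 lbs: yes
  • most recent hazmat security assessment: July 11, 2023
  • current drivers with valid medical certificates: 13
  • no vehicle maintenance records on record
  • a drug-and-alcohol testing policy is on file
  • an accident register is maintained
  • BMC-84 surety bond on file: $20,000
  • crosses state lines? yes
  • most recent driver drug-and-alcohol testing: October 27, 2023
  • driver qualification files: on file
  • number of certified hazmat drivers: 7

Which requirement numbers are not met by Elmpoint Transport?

1. certified hazmat drivers 7 ≥ 4 → met
2. condition 'operates vehicles over 26,000 lbs' holds; driver drug-and-alcohol testing 108 days ago vs limit 120 → met
3. accident register present → met
4. vehicle maintenance records absent → not met
5. condition 'crosses state lines' holds; hazmat security assessment 216 days ago vs limit 180 → not met
6. BMC-84 surety bond $20,000 < $25,000 → not met
7. drivers with valid medical certificates 13 ≥ 12 → met
8. driver qualification files present → met
9. vehicle safety inspection 698 days ago vs limit 730 → met
10. drug-and-alcohol testing policy present → met
11. condition 'transports hazardous materials' does not hold → requirement n/a → met
Not met: 4, 5, 6

4, 5, 6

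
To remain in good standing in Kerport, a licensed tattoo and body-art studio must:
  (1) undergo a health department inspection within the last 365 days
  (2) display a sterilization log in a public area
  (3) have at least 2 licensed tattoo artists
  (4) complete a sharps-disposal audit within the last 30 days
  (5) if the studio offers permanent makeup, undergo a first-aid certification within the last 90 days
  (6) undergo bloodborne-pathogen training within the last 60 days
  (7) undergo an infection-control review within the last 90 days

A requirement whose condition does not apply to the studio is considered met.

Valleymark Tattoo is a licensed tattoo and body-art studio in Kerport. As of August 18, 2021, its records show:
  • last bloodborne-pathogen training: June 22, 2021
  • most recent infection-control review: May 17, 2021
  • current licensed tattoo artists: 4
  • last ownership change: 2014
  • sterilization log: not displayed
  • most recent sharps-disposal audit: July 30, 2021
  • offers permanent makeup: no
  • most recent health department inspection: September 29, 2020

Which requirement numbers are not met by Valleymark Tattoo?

2, 7

1. health department inspection 323 days ago vs limit 365 → met
2. sterilization log absent → not met
3. licensed tattoo artists 4 ≥ 2 → met
4. sharps-disposal audit 19 days ago vs limit 30 → met
5. condition 'offers permanent makeup' does not hold → requirement n/a → met
6. bloodborne-pathogen training 57 days ago vs limit 60 → met
7. infection-control review 93 days ago vs limit 90 → not met
Not met: 2, 7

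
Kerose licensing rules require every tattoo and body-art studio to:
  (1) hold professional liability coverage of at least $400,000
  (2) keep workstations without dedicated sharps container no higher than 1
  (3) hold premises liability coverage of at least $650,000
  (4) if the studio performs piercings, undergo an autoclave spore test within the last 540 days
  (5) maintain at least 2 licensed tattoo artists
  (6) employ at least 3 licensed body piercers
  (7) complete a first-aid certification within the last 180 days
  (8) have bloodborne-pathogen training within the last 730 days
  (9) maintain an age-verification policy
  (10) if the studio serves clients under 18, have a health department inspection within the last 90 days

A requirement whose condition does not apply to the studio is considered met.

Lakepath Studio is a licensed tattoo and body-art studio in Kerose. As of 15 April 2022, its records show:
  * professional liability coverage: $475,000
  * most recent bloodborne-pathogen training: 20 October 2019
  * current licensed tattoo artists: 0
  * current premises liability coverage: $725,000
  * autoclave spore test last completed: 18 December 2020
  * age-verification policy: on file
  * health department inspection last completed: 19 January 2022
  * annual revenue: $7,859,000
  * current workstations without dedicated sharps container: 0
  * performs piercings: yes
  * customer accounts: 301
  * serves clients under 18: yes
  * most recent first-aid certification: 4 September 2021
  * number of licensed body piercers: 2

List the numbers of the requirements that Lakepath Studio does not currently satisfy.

5, 6, 7, 8

1. professional liability coverage $475,000 ≥ $400,000 → met
2. workstations without dedicated sharps container 0 ≤ 1 → met
3. premises liability coverage $725,000 ≥ $650,000 → met
4. condition 'performs piercings' holds; autoclave spore test 483 days ago vs limit 540 → met
5. licensed tattoo artists 0 < 2 → not met
6. licensed body piercers 2 < 3 → not met
7. first-aid certification 223 days ago vs limit 180 → not met
8. bloodborne-pathogen training 908 days ago vs limit 730 → not met
9. age-verification policy present → met
10. condition 'serves clients under 18' holds; health department inspection 86 days ago vs limit 90 → met
Not met: 5, 6, 7, 8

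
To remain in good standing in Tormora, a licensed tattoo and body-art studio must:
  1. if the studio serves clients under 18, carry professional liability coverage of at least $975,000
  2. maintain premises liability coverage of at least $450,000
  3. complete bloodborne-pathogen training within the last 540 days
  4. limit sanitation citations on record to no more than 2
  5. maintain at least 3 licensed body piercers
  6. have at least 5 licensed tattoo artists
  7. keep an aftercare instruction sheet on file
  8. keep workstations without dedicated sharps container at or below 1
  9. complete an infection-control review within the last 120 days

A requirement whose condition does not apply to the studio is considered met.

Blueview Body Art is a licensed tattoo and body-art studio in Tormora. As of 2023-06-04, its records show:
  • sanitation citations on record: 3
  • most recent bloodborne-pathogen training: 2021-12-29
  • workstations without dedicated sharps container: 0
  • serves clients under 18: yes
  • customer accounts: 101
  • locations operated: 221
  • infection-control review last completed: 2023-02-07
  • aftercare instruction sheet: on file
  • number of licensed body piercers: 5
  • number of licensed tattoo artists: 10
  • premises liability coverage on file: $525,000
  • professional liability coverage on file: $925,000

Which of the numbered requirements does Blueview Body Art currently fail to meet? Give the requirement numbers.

1, 4

1. condition 'serves clients under 18' holds; professional liability coverage $925,000 < $975,000 → not met
2. premises liability coverage $525,000 ≥ $450,000 → met
3. bloodborne-pathogen training 522 days ago vs limit 540 → met
4. sanitation citations on record 3 > 2 → not met
5. licensed body piercers 5 ≥ 3 → met
6. licensed tattoo artists 10 ≥ 5 → met
7. aftercare instruction sheet present → met
8. workstations without dedicated sharps container 0 ≤ 1 → met
9. infection-control review 117 days ago vs limit 120 → met
Not met: 1, 4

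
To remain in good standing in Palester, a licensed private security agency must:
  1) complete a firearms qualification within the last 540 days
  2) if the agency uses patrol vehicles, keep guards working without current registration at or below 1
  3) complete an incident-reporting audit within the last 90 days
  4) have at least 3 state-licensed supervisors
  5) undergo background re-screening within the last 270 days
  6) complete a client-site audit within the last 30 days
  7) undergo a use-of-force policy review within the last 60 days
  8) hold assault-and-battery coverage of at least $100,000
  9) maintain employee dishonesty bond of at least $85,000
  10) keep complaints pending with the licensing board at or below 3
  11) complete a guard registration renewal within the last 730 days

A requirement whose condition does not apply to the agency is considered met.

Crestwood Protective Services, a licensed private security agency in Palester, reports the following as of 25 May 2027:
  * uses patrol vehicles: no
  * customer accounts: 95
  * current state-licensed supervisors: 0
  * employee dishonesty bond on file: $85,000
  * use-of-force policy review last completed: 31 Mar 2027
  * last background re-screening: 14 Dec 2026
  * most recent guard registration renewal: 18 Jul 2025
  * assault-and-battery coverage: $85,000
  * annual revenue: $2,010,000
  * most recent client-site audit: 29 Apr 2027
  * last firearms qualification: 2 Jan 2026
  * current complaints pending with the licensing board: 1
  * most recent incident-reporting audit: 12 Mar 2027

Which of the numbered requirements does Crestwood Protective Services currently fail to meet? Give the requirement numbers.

4, 8

1. firearms qualification 508 days ago vs limit 540 → met
2. condition 'uses patrol vehicles' does not hold → requirement n/a → met
3. incident-reporting audit 74 days ago vs limit 90 → met
4. state-licensed supervisors 0 < 3 → not met
5. background re-screening 162 days ago vs limit 270 → met
6. client-site audit 26 days ago vs limit 30 → met
7. use-of-force policy review 55 days ago vs limit 60 → met
8. assault-and-battery coverage $85,000 < $100,000 → not met
9. employee dishonesty bond $85,000 ≥ $85,000 → met
10. complaints pending with the licensing board 1 ≤ 3 → met
11. guard registration renewal 676 days ago vs limit 730 → met
Not met: 4, 8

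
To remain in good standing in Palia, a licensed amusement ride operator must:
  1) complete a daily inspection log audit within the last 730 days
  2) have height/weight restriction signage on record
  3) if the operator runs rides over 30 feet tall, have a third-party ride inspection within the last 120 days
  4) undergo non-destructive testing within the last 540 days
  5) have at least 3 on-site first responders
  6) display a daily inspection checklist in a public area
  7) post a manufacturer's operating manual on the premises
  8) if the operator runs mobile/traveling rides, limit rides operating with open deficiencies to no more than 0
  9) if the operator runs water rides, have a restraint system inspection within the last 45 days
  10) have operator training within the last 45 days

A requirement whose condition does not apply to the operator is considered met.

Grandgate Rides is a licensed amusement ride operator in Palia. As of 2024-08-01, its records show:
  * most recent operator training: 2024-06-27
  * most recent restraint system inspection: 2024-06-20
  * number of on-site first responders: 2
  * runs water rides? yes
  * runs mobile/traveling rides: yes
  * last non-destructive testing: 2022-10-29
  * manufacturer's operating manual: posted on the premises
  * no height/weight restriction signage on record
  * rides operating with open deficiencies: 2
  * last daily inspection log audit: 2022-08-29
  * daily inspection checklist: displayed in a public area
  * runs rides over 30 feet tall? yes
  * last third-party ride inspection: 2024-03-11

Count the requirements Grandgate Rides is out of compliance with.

5

1. daily inspection log audit 703 days ago vs limit 730 → met
2. height/weight restriction signage absent → not met
3. condition 'runs rides over 30 feet tall' holds; third-party ride inspection 143 days ago vs limit 120 → not met
4. non-destructive testing 642 days ago vs limit 540 → not met
5. on-site first responders 2 < 3 → not met
6. daily inspection checklist present → met
7. manufacturer's operating manual present → met
8. condition 'runs mobile/traveling rides' holds; rides operating with open deficiencies 2 > 0 → not met
9. condition 'runs water rides' holds; restraint system inspection 42 days ago vs limit 45 → met
10. operator training 35 days ago vs limit 45 → met
Not met: 5 of 10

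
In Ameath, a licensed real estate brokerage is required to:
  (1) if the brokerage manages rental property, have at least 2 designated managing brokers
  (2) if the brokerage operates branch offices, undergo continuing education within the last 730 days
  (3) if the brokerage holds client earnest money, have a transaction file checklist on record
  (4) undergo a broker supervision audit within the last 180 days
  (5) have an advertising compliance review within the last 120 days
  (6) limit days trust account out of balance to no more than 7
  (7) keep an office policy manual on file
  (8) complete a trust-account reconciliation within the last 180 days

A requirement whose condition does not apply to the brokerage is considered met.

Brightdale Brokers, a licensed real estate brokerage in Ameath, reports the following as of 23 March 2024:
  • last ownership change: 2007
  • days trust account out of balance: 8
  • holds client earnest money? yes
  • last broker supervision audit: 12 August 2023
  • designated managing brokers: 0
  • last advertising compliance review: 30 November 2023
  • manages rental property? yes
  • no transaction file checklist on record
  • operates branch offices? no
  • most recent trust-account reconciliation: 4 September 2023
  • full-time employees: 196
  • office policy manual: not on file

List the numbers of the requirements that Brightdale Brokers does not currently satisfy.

1, 3, 4, 6, 7, 8

1. condition 'manages rental property' holds; designated managing brokers 0 < 2 → not met
2. condition 'operates branch offices' does not hold → requirement n/a → met
3. condition 'holds client earnest money' holds; transaction file checklist absent → not met
4. broker supervision audit 224 days ago vs limit 180 → not met
5. advertising compliance review 114 days ago vs limit 120 → met
6. days trust account out of balance 8 > 7 → not met
7. office policy manual absent → not met
8. trust-account reconciliation 201 days ago vs limit 180 → not met
Not met: 1, 3, 4, 6, 7, 8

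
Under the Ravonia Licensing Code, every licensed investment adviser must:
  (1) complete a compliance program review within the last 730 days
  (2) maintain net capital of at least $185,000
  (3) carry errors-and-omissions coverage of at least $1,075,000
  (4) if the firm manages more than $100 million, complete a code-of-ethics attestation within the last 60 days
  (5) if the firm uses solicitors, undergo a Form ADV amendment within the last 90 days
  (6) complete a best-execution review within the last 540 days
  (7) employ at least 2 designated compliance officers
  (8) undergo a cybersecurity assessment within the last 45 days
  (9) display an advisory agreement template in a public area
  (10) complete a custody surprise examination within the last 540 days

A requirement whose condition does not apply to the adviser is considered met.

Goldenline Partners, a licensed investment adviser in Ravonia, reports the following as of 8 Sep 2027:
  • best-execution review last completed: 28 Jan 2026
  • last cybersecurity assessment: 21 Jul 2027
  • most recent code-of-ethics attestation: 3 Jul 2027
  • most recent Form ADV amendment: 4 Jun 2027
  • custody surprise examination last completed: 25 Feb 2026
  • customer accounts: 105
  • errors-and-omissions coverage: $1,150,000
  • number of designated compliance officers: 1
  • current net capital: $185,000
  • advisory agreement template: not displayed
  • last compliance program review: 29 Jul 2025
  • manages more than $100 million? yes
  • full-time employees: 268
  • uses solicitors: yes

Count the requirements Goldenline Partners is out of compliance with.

8

1. compliance program review 771 days ago vs limit 730 → not met
2. net capital $185,000 ≥ $185,000 → met
3. errors-and-omissions coverage $1,150,000 ≥ $1,075,000 → met
4. condition 'manages more than $100 million' holds; code-of-ethics attestation 67 days ago vs limit 60 → not met
5. condition 'uses solicitors' holds; Form ADV amendment 96 days ago vs limit 90 → not met
6. best-execution review 588 days ago vs limit 540 → not met
7. designated compliance officers 1 < 2 → not met
8. cybersecurity assessment 49 days ago vs limit 45 → not met
9. advisory agreement template absent → not met
10. custody surprise examination 560 days ago vs limit 540 → not met
Not met: 8 of 10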